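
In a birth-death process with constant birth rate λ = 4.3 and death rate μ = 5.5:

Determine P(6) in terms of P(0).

For constant rates: P(n)/P(0) = (λ/μ)^n
P(6)/P(0) = (4.3/5.5)^6 = 0.78182^6 = 0.2284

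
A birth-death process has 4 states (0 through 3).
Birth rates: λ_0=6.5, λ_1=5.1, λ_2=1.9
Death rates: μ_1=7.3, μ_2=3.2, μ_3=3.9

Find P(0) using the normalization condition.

Ratios P(n)/P(0) = (λ₀···λₙ₋₁)/(μ₁···μₙ):
P(1)/P(0) = (6.5)/(7.3) = 0.8904
P(2)/P(0) = (6.5×5.1)/(7.3×3.2) = 1.4191
P(3)/P(0) = (6.5×5.1×1.9)/(7.3×3.2×3.9) = 0.6914

Normalization: ∑ P(n) = 1
P(0) × (1.0000 + 0.8904 + 1.4191 + 0.6914) = 1
P(0) × 4.0009 = 1
P(0) = 1/4.0009 = 0.2499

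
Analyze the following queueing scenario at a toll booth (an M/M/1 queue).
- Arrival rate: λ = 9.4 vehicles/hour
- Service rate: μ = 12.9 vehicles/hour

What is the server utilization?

Server utilization: ρ = λ/μ
ρ = 9.4/12.9 = 0.7287
The server is busy 72.87% of the time.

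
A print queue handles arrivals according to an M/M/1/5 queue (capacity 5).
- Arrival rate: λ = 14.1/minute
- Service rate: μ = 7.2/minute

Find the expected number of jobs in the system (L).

ρ = λ/μ = 14.1/7.2 = 1.9583
P₀ = (1-ρ)/(1-ρ^(K+1)) = (1-1.9583)/(1-1.9583^6) = -0.9583/-55.3995 = 0.01730
P_K = P₀×ρ^K = 0.01730 × 1.9583^5 = 0.01730 × 28.8002 = 0.4982
L = ρ[1 - (K+1)ρ^K + Kρ^(K+1)] / [(1-ρ)(1-ρ^(K+1))]
L = 1.9583 × (1 - 6×28.8002 + 5×56.3995) / ((1 - 1.9583) × (1 - 56.3995)) = 4.0648 jobs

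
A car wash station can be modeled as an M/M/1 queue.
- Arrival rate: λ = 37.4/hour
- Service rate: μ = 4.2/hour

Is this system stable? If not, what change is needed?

Stability requires ρ = λ/(cμ) < 1
ρ = 37.4/(1 × 4.2) = 37.4/4.20 = 8.9048
Since 8.9048 ≥ 1, the system is UNSTABLE.
Queue grows without bound. Need μ > λ = 37.4.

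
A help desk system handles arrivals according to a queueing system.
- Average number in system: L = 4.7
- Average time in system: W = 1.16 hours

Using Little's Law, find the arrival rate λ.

Little's Law: L = λW, so λ = L/W
λ = 4.7/1.16 = 4.0517 tickets/hour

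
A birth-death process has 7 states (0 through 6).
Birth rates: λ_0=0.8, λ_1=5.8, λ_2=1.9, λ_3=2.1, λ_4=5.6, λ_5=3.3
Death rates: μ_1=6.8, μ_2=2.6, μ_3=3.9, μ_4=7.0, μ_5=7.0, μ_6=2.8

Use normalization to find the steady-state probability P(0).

Ratios P(n)/P(0) = (λ₀···λₙ₋₁)/(μ₁···μₙ):
P(1)/P(0) = (0.8)/(6.8) = 0.11765
P(2)/P(0) = (0.8×5.8)/(6.8×2.6) = 0.26244
P(3)/P(0) = (0.8×5.8×1.9)/(6.8×2.6×3.9) = 0.12786
P(4)/P(0) = (0.8×5.8×1.9×2.1)/(6.8×2.6×3.9×7.0) = 0.038357
P(5)/P(0) = (0.8×5.8×1.9×2.1×5.6)/(6.8×2.6×3.9×7.0×7.0) = 0.030686
P(6)/P(0) = (0.8×5.8×1.9×2.1×5.6×3.3)/(6.8×2.6×3.9×7.0×7.0×2.8) = 0.036165

Normalization: ∑ P(n) = 1
P(0) × (1.0000 + 0.11765 + 0.26244 + 0.12786 + 0.038357 + 0.030686 + 0.036165) = 1
P(0) × 1.6132 = 1
P(0) = 1/1.6132 = 0.6199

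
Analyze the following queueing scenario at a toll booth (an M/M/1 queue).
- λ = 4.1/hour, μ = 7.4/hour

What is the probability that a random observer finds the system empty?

ρ = λ/μ = 4.1/7.4 = 0.5541
P(0) = 1 - ρ = 1 - 0.5541 = 0.4459
The server is idle 44.59% of the time.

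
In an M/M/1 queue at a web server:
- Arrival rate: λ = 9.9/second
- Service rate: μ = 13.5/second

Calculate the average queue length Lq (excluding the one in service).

ρ = λ/μ = 9.9/13.5 = 0.7333
For M/M/1: Lq = λ²/(μ(μ-λ))
Lq = 98.01/(13.5 × 3.60)
Lq = 2.0167 requests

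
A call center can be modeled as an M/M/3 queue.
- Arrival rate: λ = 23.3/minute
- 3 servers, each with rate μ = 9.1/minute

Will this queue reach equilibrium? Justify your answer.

Stability requires ρ = λ/(cμ) < 1
ρ = 23.3/(3 × 9.1) = 23.3/27.30 = 0.8535
Since 0.8535 < 1, the system is STABLE.
The servers are busy 85.35% of the time.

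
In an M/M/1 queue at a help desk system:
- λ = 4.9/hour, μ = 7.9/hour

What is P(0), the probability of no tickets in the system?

ρ = λ/μ = 4.9/7.9 = 0.6203
P(0) = 1 - ρ = 1 - 0.6203 = 0.3797
The server is idle 37.97% of the time.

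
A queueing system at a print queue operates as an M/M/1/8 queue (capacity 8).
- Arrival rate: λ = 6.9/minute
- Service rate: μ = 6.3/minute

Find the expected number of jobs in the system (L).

ρ = λ/μ = 6.9/6.3 = 1.09524
P₀ = (1-ρ)/(1-ρ^(K+1)) = (1-1.09524)/(1-1.09524^9) = -0.09524/-1.2677 = 0.07513
P_K = P₀×ρ^K = 0.07513 × 1.09524^8 = 0.07513 × 2.0705 = 0.1556
L = ρ[1 - (K+1)ρ^K + Kρ^(K+1)] / [(1-ρ)(1-ρ^(K+1))]
L = 1.09524 × (1 - 9×2.070496 + 8×2.267690) / ((1 - 1.09524) × (1 - 2.267690)) = 4.5997 jobs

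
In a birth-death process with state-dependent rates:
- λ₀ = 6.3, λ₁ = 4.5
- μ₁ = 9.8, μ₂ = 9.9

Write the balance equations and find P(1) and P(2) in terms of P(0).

Balance equations:
State 0: λ₀P₀ = μ₁P₁ → P₁ = (λ₀/μ₁)P₀ = (6.3/9.8)P₀ = 0.6429P₀
State 1: P₂ = (λ₀λ₁)/(μ₁μ₂)P₀ = (6.3×4.5)/(9.8×9.9)P₀ = 0.2922P₀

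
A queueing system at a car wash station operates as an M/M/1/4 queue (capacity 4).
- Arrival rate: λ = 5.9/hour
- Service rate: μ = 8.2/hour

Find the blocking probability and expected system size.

ρ = λ/μ = 5.9/8.2 = 0.7195
P₀ = (1-ρ)/(1-ρ^(K+1)) = (1-0.7195)/(1-0.7195^5) = 0.2805/0.8072 = 0.3475
P_K = P₀×ρ^K = 0.3475 × 0.7195^4 = 0.3475 × 0.2680 = 0.09313
Blocking probability P_4 = 0.09313 (9.31%)
L = ρ[1 - (K+1)ρ^K + Kρ^(K+1)] / [(1-ρ)(1-ρ^(K+1))]
L = 0.7195 × (1 - 5×0.26799 + 4×0.19282) / ((1 - 0.7195) × (1 - 0.19282)) = 1.3707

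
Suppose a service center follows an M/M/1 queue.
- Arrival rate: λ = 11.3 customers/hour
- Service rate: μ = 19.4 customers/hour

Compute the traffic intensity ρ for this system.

Server utilization: ρ = λ/μ
ρ = 11.3/19.4 = 0.5825
The server is busy 58.25% of the time.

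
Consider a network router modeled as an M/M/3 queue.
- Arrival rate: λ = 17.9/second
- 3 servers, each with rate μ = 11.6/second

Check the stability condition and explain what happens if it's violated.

Stability requires ρ = λ/(cμ) < 1
ρ = 17.9/(3 × 11.6) = 17.9/34.80 = 0.5144
Since 0.5144 < 1, the system is STABLE.
The servers are busy 51.44% of the time.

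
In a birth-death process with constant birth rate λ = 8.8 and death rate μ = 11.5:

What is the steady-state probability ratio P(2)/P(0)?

For constant rates: P(n)/P(0) = (λ/μ)^n
P(2)/P(0) = (8.8/11.5)^2 = 0.76522^2 = 0.5856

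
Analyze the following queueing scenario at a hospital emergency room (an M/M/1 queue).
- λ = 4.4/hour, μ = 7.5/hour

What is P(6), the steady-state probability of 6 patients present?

ρ = λ/μ = 4.4/7.5 = 0.58667
P(n) = (1-ρ)ρⁿ
P(6) = (1-0.58667) × 0.58667^6
P(6) = 0.4133 × 0.04077
P(6) = 0.01685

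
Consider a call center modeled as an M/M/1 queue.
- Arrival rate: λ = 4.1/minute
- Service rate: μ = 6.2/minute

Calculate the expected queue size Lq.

ρ = λ/μ = 4.1/6.2 = 0.6613
For M/M/1: Lq = λ²/(μ(μ-λ))
Lq = 16.81/(6.2 × 2.10)
Lq = 1.2911 calls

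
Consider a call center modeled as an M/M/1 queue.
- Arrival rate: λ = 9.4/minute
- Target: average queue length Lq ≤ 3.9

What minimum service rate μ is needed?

For M/M/1: Lq = λ²/(μ(μ-λ))
Need Lq ≤ 3.9, i.e. μ(μ-λ) ≥ λ²/3.9
μ² - 9.4μ - 88.36/3.9 ≥ 0  →  μ² - 9.4μ - 22.65641 ≥ 0
Quadratic formula (positive root): μ = [λ + √(λ² + 4×22.65641)]/2
Discriminant: 88.36 + 4×22.65641 = 178.98564, √178.98564 = 13.3786
μ ≥ (9.4 + 13.3786)/2 = 11.3893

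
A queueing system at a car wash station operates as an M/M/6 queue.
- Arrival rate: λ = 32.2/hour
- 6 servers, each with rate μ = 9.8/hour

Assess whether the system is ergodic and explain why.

Stability requires ρ = λ/(cμ) < 1
ρ = 32.2/(6 × 9.8) = 32.2/58.80 = 0.5476
Since 0.5476 < 1, the system is STABLE.
The servers are busy 54.76% of the time.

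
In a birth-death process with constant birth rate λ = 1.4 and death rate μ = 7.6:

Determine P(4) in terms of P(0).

For constant rates: P(n)/P(0) = (λ/μ)^n
P(4)/P(0) = (1.4/7.6)^4 = 0.1842^4 = 0.001151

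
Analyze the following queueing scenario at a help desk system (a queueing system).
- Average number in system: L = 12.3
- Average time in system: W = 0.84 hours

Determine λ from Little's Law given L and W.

Little's Law: L = λW, so λ = L/W
λ = 12.3/0.84 = 14.6429 tickets/hour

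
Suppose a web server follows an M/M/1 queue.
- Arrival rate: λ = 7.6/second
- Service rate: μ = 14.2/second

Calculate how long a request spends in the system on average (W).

First, compute utilization: ρ = λ/μ = 7.6/14.2 = 0.5352
For M/M/1: W = 1/(μ-λ)
W = 1/(14.2-7.6) = 1/6.60
W = 0.1515 seconds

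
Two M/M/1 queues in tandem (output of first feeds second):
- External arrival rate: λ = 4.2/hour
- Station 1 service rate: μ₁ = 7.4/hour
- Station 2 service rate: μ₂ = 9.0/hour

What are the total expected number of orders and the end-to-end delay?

By Jackson's theorem, each station behaves as independent M/M/1.
Station 1: ρ₁ = 4.2/7.4 = 0.5676, L₁ = ρ₁/(1-ρ₁) = λ/(μ₁-λ) = 4.2/3.20 = 1.3125
Station 2: ρ₂ = 4.2/9.0 = 0.4667, L₂ = ρ₂/(1-ρ₂) = λ/(μ₂-λ) = 4.2/4.80 = 0.8750
Total: L = L₁ + L₂ = 1.3125 + 0.8750 = 2.1875
W = L/λ = 2.1875/4.2 = 0.5208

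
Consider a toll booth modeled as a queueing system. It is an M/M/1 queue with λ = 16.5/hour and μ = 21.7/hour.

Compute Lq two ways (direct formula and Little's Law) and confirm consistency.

Method 1 (direct): Lq = λ²/(μ(μ-λ)) = 272.25/(21.7 × 5.20) = 2.4127

Method 2 (Little's Law):
W = 1/(μ-λ) = 1/5.20 = 0.192308
Wq = W - 1/μ = 0.192308 - 0.0460829 = 0.146225
Lq = λWq = 16.5 × 0.146225 = 2.4127 ✔ (matches Method 1)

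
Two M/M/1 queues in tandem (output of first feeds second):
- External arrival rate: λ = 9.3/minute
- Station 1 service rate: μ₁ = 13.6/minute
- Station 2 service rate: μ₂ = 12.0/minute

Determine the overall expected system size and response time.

By Jackson's theorem, each station behaves as independent M/M/1.
Station 1: ρ₁ = 9.3/13.6 = 0.6838, L₁ = ρ₁/(1-ρ₁) = λ/(μ₁-λ) = 9.3/4.30 = 2.1628
Station 2: ρ₂ = 9.3/12.0 = 0.7750, L₂ = ρ₂/(1-ρ₂) = λ/(μ₂-λ) = 9.3/2.70 = 3.4444
Total: L = L₁ + L₂ = 2.1628 + 3.4444 = 5.6072
W = L/λ = 5.6072/9.3 = 0.6029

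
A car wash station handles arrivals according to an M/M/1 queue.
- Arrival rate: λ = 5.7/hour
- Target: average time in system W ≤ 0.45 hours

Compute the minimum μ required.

For M/M/1: W = 1/(μ-λ)
Need W ≤ 0.45, so 1/(μ-λ) ≤ 0.45
μ - λ ≥ 1/0.45 = 2.2222
μ ≥ 5.7 + 2.2222 = 7.9222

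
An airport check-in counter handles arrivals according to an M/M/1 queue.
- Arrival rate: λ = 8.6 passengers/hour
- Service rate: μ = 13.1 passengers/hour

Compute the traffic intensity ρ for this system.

Server utilization: ρ = λ/μ
ρ = 8.6/13.1 = 0.6565
The server is busy 65.65% of the time.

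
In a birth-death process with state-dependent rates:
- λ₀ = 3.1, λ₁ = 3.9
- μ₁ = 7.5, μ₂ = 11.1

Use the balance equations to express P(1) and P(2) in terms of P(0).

Balance equations:
State 0: λ₀P₀ = μ₁P₁ → P₁ = (λ₀/μ₁)P₀ = (3.1/7.5)P₀ = 0.4133P₀
State 1: P₂ = (λ₀λ₁)/(μ₁μ₂)P₀ = (3.1×3.9)/(7.5×11.1)P₀ = 0.1452P₀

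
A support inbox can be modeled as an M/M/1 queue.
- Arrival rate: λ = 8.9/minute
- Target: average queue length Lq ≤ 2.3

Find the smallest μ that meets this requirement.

For M/M/1: Lq = λ²/(μ(μ-λ))
Need Lq ≤ 2.3, i.e. μ(μ-λ) ≥ λ²/2.3
μ² - 8.9μ - 79.21/2.3 ≥ 0  →  μ² - 8.9μ - 34.43913 ≥ 0
Quadratic formula (positive root): μ = [λ + √(λ² + 4×34.43913)]/2
Discriminant: 79.21 + 4×34.43913 = 216.9665, √216.9665 = 14.7298
μ ≥ (8.9 + 14.7298)/2 = 11.8149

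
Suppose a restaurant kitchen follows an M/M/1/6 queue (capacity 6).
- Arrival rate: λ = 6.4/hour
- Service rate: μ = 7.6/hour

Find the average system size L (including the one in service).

ρ = λ/μ = 6.4/7.6 = 0.842105
P₀ = (1-ρ)/(1-ρ^(K+1)) = (1-0.842105)/(1-0.842105^7) = 0.1579/0.6997 = 0.2257
P_K = P₀×ρ^K = 0.22566 × 0.842105^6 = 0.22566 × 0.35661 = 0.08047
L = ρ[1 - (K+1)ρ^K + Kρ^(K+1)] / [(1-ρ)(1-ρ^(K+1))]
L = 0.842105 × (1 - 7×0.356613 + 6×0.300306) / ((1 - 0.842105) × (1 - 0.300306)) = 2.3290 orders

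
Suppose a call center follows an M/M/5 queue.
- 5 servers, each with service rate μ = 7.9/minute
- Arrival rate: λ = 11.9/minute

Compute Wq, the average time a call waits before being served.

Traffic intensity: ρ = λ/(cμ) = 11.9/(5×7.9) = 0.3013
Since ρ = 0.3013 < 1, system is stable.
Offered load a = λ/μ = cρ = 11.9/7.9 = 1.5063
P₀ = [ Σₙ₌₀^4 aⁿ/n! + a^5/(5!(1-ρ)) ]⁻¹
Σ = a^0/0! + a^1/1! + a^2/2! + a^3/3! + a^4/4! = 1.0000 + 1.5063 + 1.1345 + 0.5697 + 0.2145 = 4.4250
a^5/(5!(1-ρ)) = 7.7553/(120 × 0.69873) = 0.09249
P₀ = 1/(4.4250 + 0.09249) = 0.2214
Lq = P₀·a^5·ρ / (5!(1-ρ)²) = 0.22136 × 7.7553 × 0.30127 / (120 × 0.48823) = 0.008828
Wq = Lq/λ = 0.008828/11.9 = 0.0007418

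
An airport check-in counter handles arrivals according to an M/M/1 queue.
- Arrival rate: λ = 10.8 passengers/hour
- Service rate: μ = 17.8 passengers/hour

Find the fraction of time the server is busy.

Server utilization: ρ = λ/μ
ρ = 10.8/17.8 = 0.6067
The server is busy 60.67% of the time.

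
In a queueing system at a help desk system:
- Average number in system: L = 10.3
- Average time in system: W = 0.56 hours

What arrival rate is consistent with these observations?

Little's Law: L = λW, so λ = L/W
λ = 10.3/0.56 = 18.3929 tickets/hour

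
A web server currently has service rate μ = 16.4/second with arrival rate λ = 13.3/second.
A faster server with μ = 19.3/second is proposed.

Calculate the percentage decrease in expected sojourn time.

System 1: ρ₁ = 13.3/16.4 = 0.8110, W₁ = 1/(16.4-13.3) = 0.3226
System 2: ρ₂ = 13.3/19.3 = 0.6891, W₂ = 1/(19.3-13.3) = 0.1667
Improvement: (W₁-W₂)/W₁ = (0.3226-0.1667)/0.3226 = 48.33%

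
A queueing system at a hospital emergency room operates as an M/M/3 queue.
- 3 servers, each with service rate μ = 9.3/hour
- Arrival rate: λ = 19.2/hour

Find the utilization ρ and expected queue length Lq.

Traffic intensity: ρ = λ/(cμ) = 19.2/(3×9.3) = 0.6882
Since ρ = 0.6882 < 1, system is stable.
Offered load a = λ/μ = cρ = 19.2/9.3 = 2.0645
P₀ = [ Σₙ₌₀^2 aⁿ/n! + a^3/(3!(1-ρ)) ]⁻¹
Σ = a^0/0! + a^1/1! + a^2/2! = 1.0000 + 2.0645 + 2.1311 = 5.1956
a^3/(3!(1-ρ)) = 8.7994/(6 × 0.31183) = 4.7031
P₀ = 1/(5.1956 + 4.7031) = 0.1010
Lq = P₀·a^3·ρ / (3!(1-ρ)²) = 0.10102 × 8.7994 × 0.68817 / (6 × 0.097237) = 1.0485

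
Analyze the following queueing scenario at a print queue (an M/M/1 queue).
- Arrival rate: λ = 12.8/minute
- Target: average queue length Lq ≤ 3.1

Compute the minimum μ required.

For M/M/1: Lq = λ²/(μ(μ-λ))
Need Lq ≤ 3.1, i.e. μ(μ-λ) ≥ λ²/3.1
μ² - 12.8μ - 163.84/3.1 ≥ 0  →  μ² - 12.8μ - 52.851613 ≥ 0
Quadratic formula (positive root): μ = [λ + √(λ² + 4×52.851613)]/2
Discriminant: 163.84 + 4×52.851613 = 375.2465, √375.2465 = 19.37128
μ ≥ (12.8 + 19.37128)/2 = 16.0856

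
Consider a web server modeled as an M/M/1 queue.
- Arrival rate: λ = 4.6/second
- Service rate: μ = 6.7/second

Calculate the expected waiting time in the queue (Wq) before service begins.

First, compute utilization: ρ = λ/μ = 4.6/6.7 = 0.6866
For M/M/1: Wq = λ/(μ(μ-λ))
Wq = 4.6/(6.7 × (6.7-4.6))
Wq = 4.6/(6.7 × 2.10)
Wq = 0.3269 seconds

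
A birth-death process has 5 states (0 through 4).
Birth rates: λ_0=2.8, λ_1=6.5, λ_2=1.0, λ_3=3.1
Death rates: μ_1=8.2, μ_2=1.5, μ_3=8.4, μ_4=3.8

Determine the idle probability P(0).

Ratios P(n)/P(0) = (λ₀···λₙ₋₁)/(μ₁···μₙ):
P(1)/P(0) = (2.8)/(8.2) = 0.34146
P(2)/P(0) = (2.8×6.5)/(8.2×1.5) = 1.4797
P(3)/P(0) = (2.8×6.5×1.0)/(8.2×1.5×8.4) = 0.17615
P(4)/P(0) = (2.8×6.5×1.0×3.1)/(8.2×1.5×8.4×3.8) = 0.14370

Normalization: ∑ P(n) = 1
P(0) × (1.0000 + 0.34146 + 1.4797 + 0.17615 + 0.14370) = 1
P(0) × 3.1410 = 1
P(0) = 1/3.1410 = 0.3184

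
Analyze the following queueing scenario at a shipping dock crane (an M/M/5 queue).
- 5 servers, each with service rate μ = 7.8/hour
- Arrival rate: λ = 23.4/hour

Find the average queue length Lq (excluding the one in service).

Traffic intensity: ρ = λ/(cμ) = 23.4/(5×7.8) = 0.6000
Since ρ = 0.6000 < 1, system is stable.
Offered load a = λ/μ = cρ = 23.4/7.8 = 3.0000
P₀ = [ Σₙ₌₀^4 aⁿ/n! + a^5/(5!(1-ρ)) ]⁻¹
Σ = a^0/0! + a^1/1! + a^2/2! + a^3/3! + a^4/4! = 1.0000 + 3.0000 + 4.5000 + 4.5000 + 3.3750 = 16.3750
a^5/(5!(1-ρ)) = 243.0000/(120 × 0.4000) = 5.0625
P₀ = 1/(16.3750 + 5.0625) = 0.04665
Lq = P₀·a^5·ρ / (5!(1-ρ)²) = 0.04665 × 243.0000 × 0.6000 / (120 × 0.1600) = 0.3542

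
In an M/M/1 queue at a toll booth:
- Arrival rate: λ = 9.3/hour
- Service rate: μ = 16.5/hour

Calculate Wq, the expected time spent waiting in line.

First, compute utilization: ρ = λ/μ = 9.3/16.5 = 0.5636
For M/M/1: Wq = λ/(μ(μ-λ))
Wq = 9.3/(16.5 × (16.5-9.3))
Wq = 9.3/(16.5 × 7.20)
Wq = 0.07828 hours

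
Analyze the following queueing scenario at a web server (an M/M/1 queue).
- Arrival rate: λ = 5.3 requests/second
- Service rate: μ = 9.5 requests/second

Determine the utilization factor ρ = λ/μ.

Server utilization: ρ = λ/μ
ρ = 5.3/9.5 = 0.5579
The server is busy 55.79% of the time.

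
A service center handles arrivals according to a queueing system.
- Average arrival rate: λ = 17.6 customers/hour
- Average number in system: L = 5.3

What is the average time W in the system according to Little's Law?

Little's Law: L = λW, so W = L/λ
W = 5.3/17.6 = 0.3011 hours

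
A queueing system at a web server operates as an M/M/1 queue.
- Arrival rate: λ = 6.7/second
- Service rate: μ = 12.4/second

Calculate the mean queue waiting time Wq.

First, compute utilization: ρ = λ/μ = 6.7/12.4 = 0.5403
For M/M/1: Wq = λ/(μ(μ-λ))
Wq = 6.7/(12.4 × (12.4-6.7))
Wq = 6.7/(12.4 × 5.70)
Wq = 0.09479 seconds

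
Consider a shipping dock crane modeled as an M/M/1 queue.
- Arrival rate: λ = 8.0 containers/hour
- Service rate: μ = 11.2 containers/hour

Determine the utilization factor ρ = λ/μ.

Server utilization: ρ = λ/μ
ρ = 8.0/11.2 = 0.7143
The server is busy 71.43% of the time.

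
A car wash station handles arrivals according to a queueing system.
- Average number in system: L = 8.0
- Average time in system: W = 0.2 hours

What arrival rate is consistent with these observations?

Little's Law: L = λW, so λ = L/W
λ = 8.0/0.2 = 40.0000 cars/hour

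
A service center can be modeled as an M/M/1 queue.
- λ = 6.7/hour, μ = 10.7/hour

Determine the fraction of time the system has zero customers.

ρ = λ/μ = 6.7/10.7 = 0.6262
P(0) = 1 - ρ = 1 - 0.6262 = 0.3738
The server is idle 37.38% of the time.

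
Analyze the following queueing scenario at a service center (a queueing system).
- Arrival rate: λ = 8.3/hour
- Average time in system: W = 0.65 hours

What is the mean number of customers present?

Little's Law: L = λW
L = 8.3 × 0.65 = 5.3950 customers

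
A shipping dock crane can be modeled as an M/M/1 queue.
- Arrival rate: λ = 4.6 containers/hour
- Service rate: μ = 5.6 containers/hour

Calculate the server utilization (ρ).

Server utilization: ρ = λ/μ
ρ = 4.6/5.6 = 0.8214
The server is busy 82.14% of the time.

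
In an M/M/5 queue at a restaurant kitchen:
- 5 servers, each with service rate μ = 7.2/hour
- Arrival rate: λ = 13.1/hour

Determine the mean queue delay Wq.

Traffic intensity: ρ = λ/(cμ) = 13.1/(5×7.2) = 0.3639
Since ρ = 0.3639 < 1, system is stable.
Offered load a = λ/μ = cρ = 13.1/7.2 = 1.8194
P₀ = [ Σₙ₌₀^4 aⁿ/n! + a^5/(5!(1-ρ)) ]⁻¹
Σ = a^0/0! + a^1/1! + a^2/2! + a^3/3! + a^4/4! = 1.00000 + 1.81944 + 1.65519 + 1.00384 + 0.456608 = 5.9351
a^5/(5!(1-ρ)) = 19.9386/(120 × 0.6361) = 0.2612
P₀ = 1/(5.9351 + 0.2612) = 0.1614
Lq = P₀·a^5·ρ / (5!(1-ρ)²) = 0.161387 × 19.9386 × 0.363889 / (120 × 0.404637) = 0.02411
Wq = Lq/λ = 0.024115/13.1 = 0.001841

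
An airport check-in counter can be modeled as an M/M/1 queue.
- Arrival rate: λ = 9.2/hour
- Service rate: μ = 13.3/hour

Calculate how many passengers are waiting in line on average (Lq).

ρ = λ/μ = 9.2/13.3 = 0.6917
For M/M/1: Lq = λ²/(μ(μ-λ))
Lq = 84.64/(13.3 × 4.10)
Lq = 1.5522 passengers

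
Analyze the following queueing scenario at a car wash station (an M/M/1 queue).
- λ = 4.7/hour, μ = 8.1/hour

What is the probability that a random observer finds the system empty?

ρ = λ/μ = 4.7/8.1 = 0.5802
P(0) = 1 - ρ = 1 - 0.5802 = 0.4198
The server is idle 41.98% of the time.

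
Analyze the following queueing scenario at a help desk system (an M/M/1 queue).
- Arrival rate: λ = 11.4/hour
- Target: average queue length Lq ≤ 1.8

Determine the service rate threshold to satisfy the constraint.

For M/M/1: Lq = λ²/(μ(μ-λ))
Need Lq ≤ 1.8, i.e. μ(μ-λ) ≥ λ²/1.8
μ² - 11.4μ - 129.96/1.8 ≥ 0  →  μ² - 11.4μ - 72.2000 ≥ 0
Quadratic formula (positive root): μ = [λ + √(λ² + 4×72.2000)]/2
Discriminant: 129.96 + 4×72.2000 = 418.7600, √418.7600 = 20.4636
μ ≥ (11.4 + 20.4636)/2 = 15.9318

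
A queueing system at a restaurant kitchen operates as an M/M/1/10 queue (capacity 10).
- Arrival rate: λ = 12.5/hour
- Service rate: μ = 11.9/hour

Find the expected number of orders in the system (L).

ρ = λ/μ = 12.5/11.9 = 1.05042
P₀ = (1-ρ)/(1-ρ^(K+1)) = (1-1.05042)/(1-1.05042^11) = -0.05042/-0.7179 = 0.07023
P_K = P₀×ρ^K = 0.07023 × 1.05042^10 = 0.07023 × 1.6354 = 0.1149
L = ρ[1 - (K+1)ρ^K + Kρ^(K+1)] / [(1-ρ)(1-ρ^(K+1))]
L = 1.05042 × (1 - 11×1.635422 + 10×1.717880) / ((1 - 1.05042) × (1 - 1.717880)) = 5.4895 orders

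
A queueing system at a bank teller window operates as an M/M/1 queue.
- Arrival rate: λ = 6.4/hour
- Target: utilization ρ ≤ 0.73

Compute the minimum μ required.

ρ = λ/μ, so μ = λ/ρ
μ ≥ 6.4/0.73 = 8.7671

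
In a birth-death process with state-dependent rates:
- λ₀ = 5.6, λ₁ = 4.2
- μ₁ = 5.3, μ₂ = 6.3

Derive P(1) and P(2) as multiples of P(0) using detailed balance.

Balance equations:
State 0: λ₀P₀ = μ₁P₁ → P₁ = (λ₀/μ₁)P₀ = (5.6/5.3)P₀ = 1.0566P₀
State 1: P₂ = (λ₀λ₁)/(μ₁μ₂)P₀ = (5.6×4.2)/(5.3×6.3)P₀ = 0.7044P₀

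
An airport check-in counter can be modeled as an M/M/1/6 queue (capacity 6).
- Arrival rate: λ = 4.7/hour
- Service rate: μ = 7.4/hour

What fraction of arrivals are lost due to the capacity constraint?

ρ = λ/μ = 4.7/7.4 = 0.63514
P₀ = (1-ρ)/(1-ρ^(K+1)) = (1-0.63514)/(1-0.63514^7) = 0.36486/0.95830 = 0.3807
P_K = P₀×ρ^K = 0.3807 × 0.63514^6 = 0.3807 × 0.06565 = 0.02499
Blocking probability = 2.50%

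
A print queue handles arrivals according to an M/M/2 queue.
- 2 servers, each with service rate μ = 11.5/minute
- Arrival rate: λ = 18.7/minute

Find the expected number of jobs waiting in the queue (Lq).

Traffic intensity: ρ = λ/(cμ) = 18.7/(2×11.5) = 0.8130
Since ρ = 0.8130 < 1, system is stable.
Offered load a = λ/μ = cρ = 18.7/11.5 = 1.6261
P₀ = [ Σₙ₌₀^1 aⁿ/n! + a^2/(2!(1-ρ)) ]⁻¹
Σ = a^0/0! + a^1/1! = 1.0000 + 1.6261 = 2.6261
a^2/(2!(1-ρ)) = 2.6442/(2 × 0.18696) = 7.0716
P₀ = 1/(2.6261 + 7.0716) = 0.1031
Lq = P₀·a^2·ρ / (2!(1-ρ)²) = 0.103118 × 2.64416 × 0.813043 / (2 × 0.0349527) = 3.1712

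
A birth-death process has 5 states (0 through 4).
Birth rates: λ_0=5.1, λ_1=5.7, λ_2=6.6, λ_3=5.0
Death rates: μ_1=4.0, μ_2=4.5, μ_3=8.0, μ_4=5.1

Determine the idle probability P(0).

Ratios P(n)/P(0) = (λ₀···λₙ₋₁)/(μ₁···μₙ):
P(1)/P(0) = (5.1)/(4.0) = 1.2750
P(2)/P(0) = (5.1×5.7)/(4.0×4.5) = 1.6150
P(3)/P(0) = (5.1×5.7×6.6)/(4.0×4.5×8.0) = 1.3324
P(4)/P(0) = (5.1×5.7×6.6×5.0)/(4.0×4.5×8.0×5.1) = 1.3062

Normalization: ∑ P(n) = 1
P(0) × (1.0000 + 1.2750 + 1.6150 + 1.3324 + 1.3062) = 1
P(0) × 6.5286 = 1
P(0) = 1/6.5286 = 0.1532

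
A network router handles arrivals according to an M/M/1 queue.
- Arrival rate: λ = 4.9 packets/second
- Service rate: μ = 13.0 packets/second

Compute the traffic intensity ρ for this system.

Server utilization: ρ = λ/μ
ρ = 4.9/13.0 = 0.3769
The server is busy 37.69% of the time.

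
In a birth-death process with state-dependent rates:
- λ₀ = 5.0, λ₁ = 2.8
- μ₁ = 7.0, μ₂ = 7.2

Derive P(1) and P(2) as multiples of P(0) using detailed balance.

Balance equations:
State 0: λ₀P₀ = μ₁P₁ → P₁ = (λ₀/μ₁)P₀ = (5.0/7.0)P₀ = 0.7143P₀
State 1: P₂ = (λ₀λ₁)/(μ₁μ₂)P₀ = (5.0×2.8)/(7.0×7.2)P₀ = 0.2778P₀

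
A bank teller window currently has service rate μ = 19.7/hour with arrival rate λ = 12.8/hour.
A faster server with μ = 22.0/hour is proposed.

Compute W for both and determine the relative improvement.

System 1: ρ₁ = 12.8/19.7 = 0.6497, W₁ = 1/(19.7-12.8) = 0.14493
System 2: ρ₂ = 12.8/22.0 = 0.5818, W₂ = 1/(22.0-12.8) = 0.10870
Improvement: (W₁-W₂)/W₁ = (0.14493-0.10870)/0.14493 = 25.00%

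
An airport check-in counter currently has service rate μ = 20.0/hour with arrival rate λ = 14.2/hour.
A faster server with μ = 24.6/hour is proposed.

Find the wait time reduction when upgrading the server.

System 1: ρ₁ = 14.2/20.0 = 0.7100, W₁ = 1/(20.0-14.2) = 0.1724
System 2: ρ₂ = 14.2/24.6 = 0.5772, W₂ = 1/(24.6-14.2) = 0.09615
Improvement: (W₁-W₂)/W₁ = (0.1724-0.09615)/0.1724 = 44.23%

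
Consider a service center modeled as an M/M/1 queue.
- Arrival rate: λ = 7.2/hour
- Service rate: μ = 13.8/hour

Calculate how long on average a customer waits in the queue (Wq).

First, compute utilization: ρ = λ/μ = 7.2/13.8 = 0.5217
For M/M/1: Wq = λ/(μ(μ-λ))
Wq = 7.2/(13.8 × (13.8-7.2))
Wq = 7.2/(13.8 × 6.60)
Wq = 0.07905 hours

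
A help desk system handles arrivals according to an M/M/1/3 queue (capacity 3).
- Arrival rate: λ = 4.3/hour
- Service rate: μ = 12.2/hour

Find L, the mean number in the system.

ρ = λ/μ = 4.3/12.2 = 0.35246
P₀ = (1-ρ)/(1-ρ^(K+1)) = (1-0.35246)/(1-0.35246^4) = 0.64754/0.98457 = 0.6577
P_K = P₀×ρ^K = 0.6577 × 0.35246^3 = 0.6577 × 0.04379 = 0.02880
L = ρ[1 - (K+1)ρ^K + Kρ^(K+1)] / [(1-ρ)(1-ρ^(K+1))]
L = 0.35246 × (1 - 4×0.04379 + 3×0.01543) / ((1 - 0.35246) × (1 - 0.01543)) = 0.4816 tickets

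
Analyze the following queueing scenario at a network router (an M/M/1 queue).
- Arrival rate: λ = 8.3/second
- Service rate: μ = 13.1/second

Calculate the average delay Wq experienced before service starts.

First, compute utilization: ρ = λ/μ = 8.3/13.1 = 0.6336
For M/M/1: Wq = λ/(μ(μ-λ))
Wq = 8.3/(13.1 × (13.1-8.3))
Wq = 8.3/(13.1 × 4.80)
Wq = 0.1320 seconds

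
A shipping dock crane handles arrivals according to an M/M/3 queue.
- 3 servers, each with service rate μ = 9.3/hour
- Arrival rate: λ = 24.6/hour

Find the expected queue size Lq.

Traffic intensity: ρ = λ/(cμ) = 24.6/(3×9.3) = 0.8817
Since ρ = 0.8817 < 1, system is stable.
Offered load a = λ/μ = cρ = 24.6/9.3 = 2.6452
P₀ = [ Σₙ₌₀^2 aⁿ/n! + a^3/(3!(1-ρ)) ]⁻¹
Σ = a^0/0! + a^1/1! + a^2/2! = 1.0000 + 2.6452 + 3.4984 = 7.1436
a^3/(3!(1-ρ)) = 18.50787/(6 × 0.1182796) = 26.0793
P₀ = 1/(7.1436 + 26.0793) = 0.03010
Lq = P₀·a^3·ρ / (3!(1-ρ)²) = 0.030100 × 18.5079 × 0.88172 / (6 × 0.013990) = 5.8517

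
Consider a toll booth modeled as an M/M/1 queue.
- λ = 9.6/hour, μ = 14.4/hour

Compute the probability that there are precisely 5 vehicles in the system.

ρ = λ/μ = 9.6/14.4 = 0.6667
P(n) = (1-ρ)ρⁿ
P(5) = (1-0.6667) × 0.6667^5
P(5) = 0.3333 × 0.1317
P(5) = 0.04390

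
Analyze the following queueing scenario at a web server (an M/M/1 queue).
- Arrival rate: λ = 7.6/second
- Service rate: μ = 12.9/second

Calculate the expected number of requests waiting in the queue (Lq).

ρ = λ/μ = 7.6/12.9 = 0.5891
For M/M/1: Lq = λ²/(μ(μ-λ))
Lq = 57.76/(12.9 × 5.30)
Lq = 0.8448 requests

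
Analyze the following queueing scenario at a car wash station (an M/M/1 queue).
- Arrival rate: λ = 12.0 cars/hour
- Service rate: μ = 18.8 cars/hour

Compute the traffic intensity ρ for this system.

Server utilization: ρ = λ/μ
ρ = 12.0/18.8 = 0.6383
The server is busy 63.83% of the time.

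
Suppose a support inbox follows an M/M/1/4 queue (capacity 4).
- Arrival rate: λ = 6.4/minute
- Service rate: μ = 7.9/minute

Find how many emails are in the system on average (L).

ρ = λ/μ = 6.4/7.9 = 0.81013
P₀ = (1-ρ)/(1-ρ^(K+1)) = (1-0.81013)/(1-0.81013^5) = 0.18987/0.65104 = 0.2916
P_K = P₀×ρ^K = 0.2916 × 0.81013^4 = 0.2916 × 0.4307 = 0.1256
L = ρ[1 - (K+1)ρ^K + Kρ^(K+1)] / [(1-ρ)(1-ρ^(K+1))]
L = 0.81013 × (1 - 5×0.4307436 + 4×0.3489583) / ((1 - 0.81013) × (1 - 0.3489583)) = 1.5868 emails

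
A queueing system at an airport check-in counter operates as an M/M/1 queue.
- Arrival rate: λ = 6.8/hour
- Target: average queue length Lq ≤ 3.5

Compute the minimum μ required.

For M/M/1: Lq = λ²/(μ(μ-λ))
Need Lq ≤ 3.5, i.e. μ(μ-λ) ≥ λ²/3.5
μ² - 6.8μ - 46.24/3.5 ≥ 0  →  μ² - 6.8μ - 13.21143 ≥ 0
Quadratic formula (positive root): μ = [λ + √(λ² + 4×13.21143)]/2
Discriminant: 46.24 + 4×13.21143 = 99.0857, √99.0857 = 9.9542
μ ≥ (6.8 + 9.9542)/2 = 8.3771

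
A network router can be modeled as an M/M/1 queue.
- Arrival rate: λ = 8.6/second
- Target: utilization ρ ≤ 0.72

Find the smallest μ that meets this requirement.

ρ = λ/μ, so μ = λ/ρ
μ ≥ 8.6/0.72 = 11.9444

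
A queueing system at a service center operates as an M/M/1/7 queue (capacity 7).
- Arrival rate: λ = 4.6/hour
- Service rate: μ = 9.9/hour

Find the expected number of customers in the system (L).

ρ = λ/μ = 4.6/9.9 = 0.46465
P₀ = (1-ρ)/(1-ρ^(K+1)) = (1-0.46465)/(1-0.46465^8) = 0.5353/0.9978 = 0.5365
P_K = P₀×ρ^K = 0.5365 × 0.46465^7 = 0.5365 × 0.004676 = 0.002509
L = ρ[1 - (K+1)ρ^K + Kρ^(K+1)] / [(1-ρ)(1-ρ^(K+1))]
L = 0.46465 × (1 - 8×0.004676 + 7×0.002173) / ((1 - 0.46465) × (1 - 0.002173)) = 0.8505 customers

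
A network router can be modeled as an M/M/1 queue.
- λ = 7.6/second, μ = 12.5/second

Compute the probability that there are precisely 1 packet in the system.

ρ = λ/μ = 7.6/12.5 = 0.6080
P(n) = (1-ρ)ρⁿ
P(1) = (1-0.6080) × 0.6080^1
P(1) = 0.3920 × 0.6080
P(1) = 0.2383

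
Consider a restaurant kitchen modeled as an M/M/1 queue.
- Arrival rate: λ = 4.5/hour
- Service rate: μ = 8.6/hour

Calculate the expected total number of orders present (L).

ρ = λ/μ = 4.5/8.6 = 0.5233
For M/M/1: L = λ/(μ-λ)
L = 4.5/(8.6-4.5) = 4.5/4.10
L = 1.0976 orders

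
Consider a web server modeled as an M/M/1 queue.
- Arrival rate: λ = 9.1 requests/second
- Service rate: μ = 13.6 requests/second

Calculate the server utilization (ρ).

Server utilization: ρ = λ/μ
ρ = 9.1/13.6 = 0.6691
The server is busy 66.91% of the time.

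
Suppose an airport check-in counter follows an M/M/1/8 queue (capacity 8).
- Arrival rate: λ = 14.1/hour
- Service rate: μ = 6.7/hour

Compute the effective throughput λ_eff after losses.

ρ = λ/μ = 14.1/6.7 = 2.1045
P₀ = (1-ρ)/(1-ρ^(K+1)) = (1-2.1045)/(1-2.1045^9) = -1.1045/-808.7303 = 0.001366
P_K = P₀×ρ^K = 0.0013657 × 2.1045^8 = 0.0013657 × 384.7614 = 0.5255
λ_eff = λ(1-P_K) = 14.1 × (1 - 0.525472) = 14.1 × 0.474528 = 6.6908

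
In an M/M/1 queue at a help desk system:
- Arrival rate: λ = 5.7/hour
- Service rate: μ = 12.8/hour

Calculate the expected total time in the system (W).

First, compute utilization: ρ = λ/μ = 5.7/12.8 = 0.4453
For M/M/1: W = 1/(μ-λ)
W = 1/(12.8-5.7) = 1/7.10
W = 0.1408 hours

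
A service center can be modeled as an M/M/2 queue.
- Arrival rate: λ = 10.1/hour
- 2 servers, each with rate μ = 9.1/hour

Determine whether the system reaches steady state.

Stability requires ρ = λ/(cμ) < 1
ρ = 10.1/(2 × 9.1) = 10.1/18.20 = 0.5549
Since 0.5549 < 1, the system is STABLE.
The servers are busy 55.49% of the time.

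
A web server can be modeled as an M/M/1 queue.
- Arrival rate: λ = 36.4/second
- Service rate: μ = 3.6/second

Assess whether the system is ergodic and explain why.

Stability requires ρ = λ/(cμ) < 1
ρ = 36.4/(1 × 3.6) = 36.4/3.60 = 10.1111
Since 10.1111 ≥ 1, the system is UNSTABLE.
Queue grows without bound. Need μ > λ = 36.4.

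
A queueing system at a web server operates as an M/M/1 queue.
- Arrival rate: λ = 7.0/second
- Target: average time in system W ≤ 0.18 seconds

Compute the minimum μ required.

For M/M/1: W = 1/(μ-λ)
Need W ≤ 0.18, so 1/(μ-λ) ≤ 0.18
μ - λ ≥ 1/0.18 = 5.5556
μ ≥ 7.0 + 5.5556 = 12.5556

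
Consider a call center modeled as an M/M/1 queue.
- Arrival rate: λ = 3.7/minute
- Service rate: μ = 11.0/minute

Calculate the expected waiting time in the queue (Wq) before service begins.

First, compute utilization: ρ = λ/μ = 3.7/11.0 = 0.3364
For M/M/1: Wq = λ/(μ(μ-λ))
Wq = 3.7/(11.0 × (11.0-3.7))
Wq = 3.7/(11.0 × 7.30)
Wq = 0.04608 minutes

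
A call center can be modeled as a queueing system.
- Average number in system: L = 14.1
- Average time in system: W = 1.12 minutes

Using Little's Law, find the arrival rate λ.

Little's Law: L = λW, so λ = L/W
λ = 14.1/1.12 = 12.5893 calls/minute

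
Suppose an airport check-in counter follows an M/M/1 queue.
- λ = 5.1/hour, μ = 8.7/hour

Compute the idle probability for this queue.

ρ = λ/μ = 5.1/8.7 = 0.5862
P(0) = 1 - ρ = 1 - 0.5862 = 0.4138
The server is idle 41.38% of the time.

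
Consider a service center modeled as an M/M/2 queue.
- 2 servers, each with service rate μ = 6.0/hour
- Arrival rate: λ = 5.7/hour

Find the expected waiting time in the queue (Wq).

Traffic intensity: ρ = λ/(cμ) = 5.7/(2×6.0) = 0.4750
Since ρ = 0.4750 < 1, system is stable.
Offered load a = λ/μ = cρ = 5.7/6.0 = 0.9500
P₀ = [ Σₙ₌₀^1 aⁿ/n! + a^2/(2!(1-ρ)) ]⁻¹
Σ = a^0/0! + a^1/1! = 1.0000 + 0.9500 = 1.9500
a^2/(2!(1-ρ)) = 0.9025/(2 × 0.5250) = 0.8595
P₀ = 1/(1.9500 + 0.8595) = 0.3559
Lq = P₀·a^2·ρ / (2!(1-ρ)²) = 0.3559 × 0.9025 × 0.4750 / (2 × 0.2756) = 0.2768
Wq = Lq/λ = 0.2768/5.7 = 0.04856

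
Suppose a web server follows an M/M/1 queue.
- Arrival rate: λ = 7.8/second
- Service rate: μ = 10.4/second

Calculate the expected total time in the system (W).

First, compute utilization: ρ = λ/μ = 7.8/10.4 = 0.7500
For M/M/1: W = 1/(μ-λ)
W = 1/(10.4-7.8) = 1/2.60
W = 0.3846 seconds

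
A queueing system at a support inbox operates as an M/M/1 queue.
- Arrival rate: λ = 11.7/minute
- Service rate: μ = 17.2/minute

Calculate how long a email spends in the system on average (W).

First, compute utilization: ρ = λ/μ = 11.7/17.2 = 0.6802
For M/M/1: W = 1/(μ-λ)
W = 1/(17.2-11.7) = 1/5.50
W = 0.1818 minutes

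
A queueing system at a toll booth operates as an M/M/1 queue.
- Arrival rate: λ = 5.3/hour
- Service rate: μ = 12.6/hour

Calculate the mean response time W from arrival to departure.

First, compute utilization: ρ = λ/μ = 5.3/12.6 = 0.4206
For M/M/1: W = 1/(μ-λ)
W = 1/(12.6-5.3) = 1/7.30
W = 0.1370 hours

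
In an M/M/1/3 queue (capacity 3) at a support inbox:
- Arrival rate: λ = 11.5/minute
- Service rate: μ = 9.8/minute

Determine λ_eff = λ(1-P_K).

ρ = λ/μ = 11.5/9.8 = 1.17347
P₀ = (1-ρ)/(1-ρ^(K+1)) = (1-1.17347)/(1-1.17347^4) = -0.1735/-0.8962 = 0.1936
P_K = P₀×ρ^K = 0.1936 × 1.17347^3 = 0.1936 × 1.6159 = 0.3128
λ_eff = λ(1-P_K) = 11.5 × (1 - 0.31277) = 11.5 × 0.68723 = 7.9031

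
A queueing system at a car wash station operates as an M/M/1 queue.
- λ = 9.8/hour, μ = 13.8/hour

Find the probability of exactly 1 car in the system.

ρ = λ/μ = 9.8/13.8 = 0.71014
P(n) = (1-ρ)ρⁿ
P(1) = (1-0.71014) × 0.71014^1
P(1) = 0.28986 × 0.71014
P(1) = 0.2058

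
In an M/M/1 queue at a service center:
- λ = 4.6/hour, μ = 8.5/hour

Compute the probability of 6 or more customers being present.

ρ = λ/μ = 4.6/8.5 = 0.54118
P(N ≥ n) = ρⁿ
P(N ≥ 6) = 0.54118^6
P(N ≥ 6) = 0.02512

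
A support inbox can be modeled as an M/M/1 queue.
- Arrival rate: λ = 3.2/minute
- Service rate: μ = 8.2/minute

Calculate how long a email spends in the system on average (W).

First, compute utilization: ρ = λ/μ = 3.2/8.2 = 0.3902
For M/M/1: W = 1/(μ-λ)
W = 1/(8.2-3.2) = 1/5.00
W = 0.2000 minutes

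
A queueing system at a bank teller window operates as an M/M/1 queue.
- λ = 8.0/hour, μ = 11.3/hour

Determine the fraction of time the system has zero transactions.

ρ = λ/μ = 8.0/11.3 = 0.7080
P(0) = 1 - ρ = 1 - 0.7080 = 0.2920
The server is idle 29.20% of the time.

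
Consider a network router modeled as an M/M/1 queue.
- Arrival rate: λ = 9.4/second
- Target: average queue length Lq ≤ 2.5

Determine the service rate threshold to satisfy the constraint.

For M/M/1: Lq = λ²/(μ(μ-λ))
Need Lq ≤ 2.5, i.e. μ(μ-λ) ≥ λ²/2.5
μ² - 9.4μ - 88.36/2.5 ≥ 0  →  μ² - 9.4μ - 35.3440 ≥ 0
Quadratic formula (positive root): μ = [λ + √(λ² + 4×35.3440)]/2
Discriminant: 88.36 + 4×35.3440 = 229.7360, √229.7360 = 15.1570
μ ≥ (9.4 + 15.1570)/2 = 12.2785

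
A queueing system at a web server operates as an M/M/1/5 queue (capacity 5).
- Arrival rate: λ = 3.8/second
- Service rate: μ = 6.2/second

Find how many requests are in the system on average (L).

ρ = λ/μ = 3.8/6.2 = 0.6129
P₀ = (1-ρ)/(1-ρ^(K+1)) = (1-0.6129)/(1-0.6129^6) = 0.3871/0.9470 = 0.4088
P_K = P₀×ρ^K = 0.40877 × 0.6129^5 = 0.40877 × 0.086486 = 0.03535
L = ρ[1 - (K+1)ρ^K + Kρ^(K+1)] / [(1-ρ)(1-ρ^(K+1))]
L = 0.6129 × (1 - 6×0.08649 + 5×0.05301) / ((1 - 0.6129) × (1 - 0.05301)) = 1.2475 requests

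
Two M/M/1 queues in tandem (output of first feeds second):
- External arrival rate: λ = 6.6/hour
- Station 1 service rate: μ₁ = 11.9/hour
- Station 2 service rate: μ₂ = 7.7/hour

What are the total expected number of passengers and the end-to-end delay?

By Jackson's theorem, each station behaves as independent M/M/1.
Station 1: ρ₁ = 6.6/11.9 = 0.5546, L₁ = ρ₁/(1-ρ₁) = λ/(μ₁-λ) = 6.6/5.30 = 1.2453
Station 2: ρ₂ = 6.6/7.7 = 0.8571, L₂ = ρ₂/(1-ρ₂) = λ/(μ₂-λ) = 6.6/1.10 = 6.0000
Total: L = L₁ + L₂ = 1.2453 + 6.0000 = 7.2453
W = L/λ = 7.2453/6.6 = 1.0978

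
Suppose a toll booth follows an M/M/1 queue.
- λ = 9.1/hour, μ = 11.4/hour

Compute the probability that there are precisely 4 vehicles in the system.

ρ = λ/μ = 9.1/11.4 = 0.7982
P(n) = (1-ρ)ρⁿ
P(4) = (1-0.7982) × 0.7982^4
P(4) = 0.20180 × 0.40593
P(4) = 0.08192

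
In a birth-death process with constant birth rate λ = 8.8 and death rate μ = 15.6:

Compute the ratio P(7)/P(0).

For constant rates: P(n)/P(0) = (λ/μ)^n
P(7)/P(0) = (8.8/15.6)^7 = 0.5641^7 = 0.01818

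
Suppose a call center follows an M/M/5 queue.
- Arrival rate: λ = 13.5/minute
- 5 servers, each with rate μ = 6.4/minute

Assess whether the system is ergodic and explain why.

Stability requires ρ = λ/(cμ) < 1
ρ = 13.5/(5 × 6.4) = 13.5/32.00 = 0.4219
Since 0.4219 < 1, the system is STABLE.
The servers are busy 42.19% of the time.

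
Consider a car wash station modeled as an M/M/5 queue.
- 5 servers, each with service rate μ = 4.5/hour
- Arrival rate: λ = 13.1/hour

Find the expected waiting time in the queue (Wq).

Traffic intensity: ρ = λ/(cμ) = 13.1/(5×4.5) = 0.5822
Since ρ = 0.5822 < 1, system is stable.
Offered load a = λ/μ = cρ = 13.1/4.5 = 2.9111
P₀ = [ Σₙ₌₀^4 aⁿ/n! + a^5/(5!(1-ρ)) ]⁻¹
Σ = a^0/0! + a^1/1! + a^2/2! + a^3/3! + a^4/4! = 1.000000 + 2.911111 + 4.237284 + 4.111735 + 2.992429 = 15.2526
a^5/(5!(1-ρ)) = 209.0711/(120 × 0.41778) = 4.1703
P₀ = 1/(15.2526 + 4.1703) = 0.05149
Lq = P₀·a^5·ρ / (5!(1-ρ)²) = 0.051486 × 209.0711 × 0.58222 / (120 × 0.17454) = 0.2992
Wq = Lq/λ = 0.2992/13.1 = 0.02284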